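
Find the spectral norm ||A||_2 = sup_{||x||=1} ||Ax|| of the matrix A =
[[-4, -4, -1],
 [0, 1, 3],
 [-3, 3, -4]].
||A||_2 ≈ 6.4522 (= sqrt(largest eigenvalue of A^T A))

||A||_2 = sigma_max(A) = sqrt(lambda_max(A^T A)). Form the symmetric matrix M = A^T A =
[[25, 7, 16],
 [7, 26, -5],
 [16, -5, 26]].
Its characteristic polynomial (trace, sum of principal 2x2 minors, determinant of M give the coefficients) is
  p(λ) = det(λ I - M) = λ^3 - 77λ^2 + 1646λ - 7225.
No integer candidate from the rational root theorem (±divisors of 7225) is a root, so the roots are irrational. The cubic discriminant is Δ = 104974545 > 0, so there are three distinct real roots. p(5) = -795 and p(6) = 95 have opposite signs, so a root lies in (5, 6); Newton's method refines it to λ ≈ 5.8865. p(29) = 141 and p(30) = -145 have opposite signs, so a root lies in (29, 30); Newton's method refines it to λ ≈ 29.483. p(41) = -255 and p(42) = 167 have opposite signs, so a root lies in (41, 42); Newton's method refines it to λ ≈ 41.6306. Check (Vieta): the three roots sum to 77, matching tr M = 77.
So the eigenvalues of A^T A are ≈ 5.8865, 29.483, 41.6306 (all ≥ 0, as they must be for A^T A). The largest is λ_max ≈ 41.6306, hence ||A||_2 = sqrt(λ_max) ≈ 6.4522.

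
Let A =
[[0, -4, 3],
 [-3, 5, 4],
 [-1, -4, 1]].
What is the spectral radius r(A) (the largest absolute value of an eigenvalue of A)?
r(A) ≈ 5.6088

The eigenvalues of A are the roots of its characteristic polynomial. With M = A (coefficients from the trace, the sum of principal 2x2 minors, and det A):
  p(λ) = det(λ I - M) = λ^3 - 6λ^2 + 12λ - 55.
No integer candidate from the rational root theorem (±divisors of 55) is a root, so the roots are irrational. The cubic discriminant is Δ = -59643 < 0, so there is one real root and a complex-conjugate pair. p(5) = -20 and p(6) = 17 have opposite signs, so a root lies in (5, 6); Newton's method refines it to λ ≈ 5.6088. Dividing out (λ - (5.6088)) leaves approximately λ^2 - 0.3912λ + 9.806. For λ^2 - 0.3912λ + 9.806 the discriminant is -39.0709. It is negative, so the remaining roots are the complex-conjugate pair λ ≈ 0.1956 ± 3.1253i. Their product equals the constant term, so |λ|^2 ≈ 9.806 and |λ| ≈ 3.1314.
Thus the eigenvalues (to 4 decimals) are 5.6088 (modulus 5.6088); 0.1956 ± 3.1253i (modulus 3.1314). The spectral radius is the largest modulus: r(A) ≈ 5.6088. (Cross-check: r(A) ≤ ||A||_2 ≈ 7.8007; equality holds whenever A is normal, though it can also hold for some non-normal A.)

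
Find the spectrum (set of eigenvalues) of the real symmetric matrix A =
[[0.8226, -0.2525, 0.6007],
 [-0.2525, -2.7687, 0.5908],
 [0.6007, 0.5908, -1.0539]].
sigma(A) ≈ {-3, -1, 1}

A is real symmetric, so its spectrum consists of real eigenvalues. Expanding the characteristic polynomial of the displayed matrix gives
  det(λ I - A) = p(λ) = λ^3 + (3)λ^2 + (-1)λ + (-3).
Solving p(λ) = 0 yields eigenvalues ≈ -3, -1, 1. (A is shown rounded to 4 decimals, so these recover the underlying integer eigenvalues to within that precision.)
Verification: the trace of A = -3 equals the sum of eigenvalues -3, and det(A) ≈ 3.0002 matches the eigenvalue product 3.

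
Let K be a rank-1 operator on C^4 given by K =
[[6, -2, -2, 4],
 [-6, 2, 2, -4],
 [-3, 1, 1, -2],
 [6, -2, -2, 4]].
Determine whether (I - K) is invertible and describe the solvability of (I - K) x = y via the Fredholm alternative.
(I - K) is invertible (det(I - K) = -12 ≠ 0), so for every y in C^4 the equation (I - K) x = y has a unique solution.

K has rank 1, so it is an outer product K = u v^T: every row of K is a multiple of one row vector. Reading off the entries, u = (2, -2, -1, 2) and v = (3, -1, -1, 2) (row i of K equals u_i·v^T). A rank-one matrix u v^T satisfies K u = u (v·u) and kills the (3)-dimensional subspace v^⊥, so its characteristic polynomial is lambda^3 (lambda - v·u) with v·u = tr K = 13. Hence the eigenvalues of I - K are 1 (multiplicity 3) and 1 - (13) = -12, so det(I - K) = -12. (Direct check: I - K =
[[-5, 2, 2, -4],
 [6, -1, -2, 4],
 [3, -1, 0, 2],
 [-6, 2, 2, -3]]
has determinant -12.) The finite-dimensional Fredholm alternative says: either (I - K) is invertible, or ker(I - K) ≠ {0} and then range(I - K) = ker((I - K)^*)^⊥, with dim ker(I - K) = dim ker((I - K)^*). Since det(I - K) ≠ 0, 1 is not an eigenvalue of K and ker(I - K) = {0}, so we are in the first case: for every y there is a unique x = (I - K)^(-1) y. Explicitly, by the Sherman–Morrison formula, (I - u v^T)^(-1) = I + u v^T/(1 - v·u), i.e. (I - K)^(-1) = I + K/(-12).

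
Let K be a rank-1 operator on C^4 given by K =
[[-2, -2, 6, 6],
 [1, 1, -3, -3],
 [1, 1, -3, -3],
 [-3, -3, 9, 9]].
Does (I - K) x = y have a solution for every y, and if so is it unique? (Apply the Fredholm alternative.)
(I - K) is invertible (det(I - K) = -4 ≠ 0), so for every y in C^4 the equation (I - K) x = y has a unique solution.

K has rank 1, so it is an outer product K = u v^T: every row of K is a multiple of one row vector. Reading off the entries, u = (2, -1, -1, 3) and v = (-1, -1, 3, 3) (row i of K equals u_i·v^T). A rank-one matrix u v^T satisfies K u = u (v·u) and kills the (3)-dimensional subspace v^⊥, so its characteristic polynomial is lambda^3 (lambda - v·u) with v·u = tr K = 5. Hence the eigenvalues of I - K are 1 (multiplicity 3) and 1 - (5) = -4, so det(I - K) = -4. (Direct check: I - K =
[[3, 2, -6, -6],
 [-1, 0, 3, 3],
 [-1, -1, 4, 3],
 [3, 3, -9, -8]]
has determinant -4.) The finite-dimensional Fredholm alternative says: either (I - K) is invertible, or ker(I - K) ≠ {0} and then range(I - K) = ker((I - K)^*)^⊥, with dim ker(I - K) = dim ker((I - K)^*). Since det(I - K) ≠ 0, 1 is not an eigenvalue of K and ker(I - K) = {0}, so we are in the first case: for every y there is a unique x = (I - K)^(-1) y. Explicitly, by the Sherman–Morrison formula, (I - u v^T)^(-1) = I + u v^T/(1 - v·u), i.e. (I - K)^(-1) = I + K/(-4).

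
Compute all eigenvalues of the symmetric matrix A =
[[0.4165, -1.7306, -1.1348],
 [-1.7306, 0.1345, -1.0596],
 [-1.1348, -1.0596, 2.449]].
sigma(A) ≈ {-2, 2, 3}

A is real symmetric, so its spectrum consists of real eigenvalues. Expanding the characteristic polynomial of the displayed matrix gives
  det(λ I - A) = p(λ) = λ^3 + (-3)λ^2 + (-4)λ + (12).
Solving p(λ) = 0 yields eigenvalues ≈ -2, 2, 3. (A is shown rounded to 4 decimals, so these recover the underlying integer eigenvalues to within that precision.)
Verification: the trace of A = 3 equals the sum of eigenvalues 3, and det(A) ≈ -12.0002 matches the eigenvalue product -12.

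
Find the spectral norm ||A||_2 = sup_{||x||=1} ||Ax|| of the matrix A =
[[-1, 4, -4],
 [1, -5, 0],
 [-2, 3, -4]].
||A||_2 ≈ 8.7003 (= sqrt(largest eigenvalue of A^T A))

||A||_2 = sigma_max(A) = sqrt(lambda_max(A^T A)). Form the symmetric matrix M = A^T A =
[[6, -15, 12],
 [-15, 50, -28],
 [12, -28, 32]].
Its characteristic polynomial (trace, sum of principal 2x2 minors, determinant of M give the coefficients) is
  p(λ) = det(λ I - M) = λ^3 - 88λ^2 + 939λ - 576.
No integer candidate from the rational root theorem (±divisors of 576) is a root, so the roots are irrational. The cubic discriminant is Δ = 2793962484 > 0, so there are three distinct real roots. p(0) = -576 and p(1) = 276 have opposite signs, so a root lies in (0, 1); Newton's method refines it to λ ≈ 0.6531. p(11) = 436 and p(12) = -252 have opposite signs, so a root lies in (11, 12); Newton's method refines it to λ ≈ 11.6513. p(75) = -3276 and p(76) = 1476 have opposite signs, so a root lies in (75, 76); Newton's method refines it to λ ≈ 75.6956. Check (Vieta): the three roots sum to 88, matching tr M = 88.
So the eigenvalues of A^T A are ≈ 0.6531, 11.6513, 75.6956 (all ≥ 0, as they must be for A^T A). The largest is λ_max ≈ 75.6956, hence ||A||_2 = sqrt(λ_max) ≈ 8.7003.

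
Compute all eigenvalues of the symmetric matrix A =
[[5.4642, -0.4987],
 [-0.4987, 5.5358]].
sigma(A) ≈ {5, 6}

A is real symmetric, so its spectrum consists of real eigenvalues. Expanding the characteristic polynomial of the displayed matrix gives
  det(λ I - A) = p(λ) = λ^2 + (-11)λ + (30).
Solving p(λ) = 0 yields eigenvalues ≈ 5, 6. (A is shown rounded to 4 decimals, so these recover the underlying integer eigenvalues to within that precision.)
Verification: the trace of A = 11 equals the sum of eigenvalues 11, and det(A) ≈ 30.0000 matches the eigenvalue product 30.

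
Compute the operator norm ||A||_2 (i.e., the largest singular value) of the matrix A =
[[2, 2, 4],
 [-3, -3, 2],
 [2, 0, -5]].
||A||_2 ≈ 6.8697 (= sqrt(largest eigenvalue of A^T A))

||A||_2 = sigma_max(A) = sqrt(lambda_max(A^T A)). Form the symmetric matrix M = A^T A =
[[17, 13, -8],
 [13, 13, 2],
 [-8, 2, 45]].
Its characteristic polynomial (trace, sum of principal 2x2 minors, determinant of M give the coefficients) is
  p(λ) = det(λ I - M) = λ^3 - 75λ^2 + 1334λ - 1024.
No integer candidate from the rational root theorem (±divisors of 1024) is a root, so the roots are irrational. The cubic discriminant is Δ = 602101732 > 0, so there are three distinct real roots. p(0) = -1024 and p(1) = 236 have opposite signs, so a root lies in (0, 1); Newton's method refines it to λ ≈ 0.8035. p(27) = 2 and p(28) = -520 have opposite signs, so a root lies in (27, 28); Newton's method refines it to λ ≈ 27.0038. p(47) = -178 and p(48) = 800 have opposite signs, so a root lies in (47, 48); Newton's method refines it to λ ≈ 47.1927. Check (Vieta): the three roots sum to 75, matching tr M = 75.
So the eigenvalues of A^T A are ≈ 0.8035, 27.0038, 47.1927 (all ≥ 0, as they must be for A^T A). The largest is λ_max ≈ 47.1927, hence ||A||_2 = sqrt(λ_max) ≈ 6.8697.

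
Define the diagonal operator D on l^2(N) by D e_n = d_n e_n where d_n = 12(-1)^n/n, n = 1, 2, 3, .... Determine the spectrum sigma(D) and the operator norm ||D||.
sigma(D) = {12(-1)^n/n : n ≥ 1} ∪ {0}; ||D|| = 12

A bounded diagonal operator on l^2 with diagonal entries d_n has spectrum equal to the closure of {d_n : n ≥ 1}: every d_n is an eigenvalue (with eigenvector e_n), so {d_n} ⊂ sigma(D); the spectrum is closed, so its closure is too; and for lambda not in the closure, (D - lambda I) has bounded inverse (the diagonal entries 1/(d_n - lambda) are bounded). For our sequence d_n = 12(-1)^n/n, n = 1, 2, 3, ...:
  - {d_n} = {12(-1)^n/n : n ≥ 1}; the only limit point is 0
  - closure = {12(-1)^n/n : n ≥ 1} ∪ {0}
For the norm: a diagonal operator has ||D|| = sup_n |d_n|. Here |d_n| = 12/n is decreasing, so sup_n |d_n| = |d_1| = 12. So ||D|| = 12.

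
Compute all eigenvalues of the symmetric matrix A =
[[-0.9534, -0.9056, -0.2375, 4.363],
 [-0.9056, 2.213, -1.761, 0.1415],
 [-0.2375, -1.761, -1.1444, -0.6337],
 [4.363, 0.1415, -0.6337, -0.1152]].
sigma(A) ≈ {-5, -2, 3, 4}

A is real symmetric, so its spectrum consists of real eigenvalues. Expanding the characteristic polynomial of the displayed matrix gives
  det(λ I - A) = p(λ) = λ^4 + (0)λ^3 + (-27)λ^2 + (14)λ + (119.9976).
Solving p(λ) = 0 yields eigenvalues ≈ -5, -2, 3, 4. (A is shown rounded to 4 decimals, so these recover the underlying integer eigenvalues to within that precision.)
Verification: the trace of A = 0 equals the sum of eigenvalues 0, and det(A) ≈ 119.9976 matches the eigenvalue product 120.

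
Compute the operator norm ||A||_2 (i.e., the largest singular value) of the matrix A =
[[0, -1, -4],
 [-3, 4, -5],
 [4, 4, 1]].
||A||_2 ≈ 7.56 (= sqrt(largest eigenvalue of A^T A))

||A||_2 = sigma_max(A) = sqrt(lambda_max(A^T A)). Form the symmetric matrix M = A^T A =
[[25, 4, 19],
 [4, 33, -12],
 [19, -12, 42]].
Its characteristic polynomial (trace, sum of principal 2x2 minors, determinant of M give the coefficients) is
  p(λ) = det(λ I - M) = λ^3 - 100λ^2 + 2740λ - 16641.
No integer candidate from the rational root theorem (±divisors of 16641) is a root, so the roots are irrational. The cubic discriminant is Δ = 825198213 > 0, so there are three distinct real roots. p(8) = -609 and p(9) = 648 have opposite signs, so a root lies in (8, 9); Newton's method refines it to λ ≈ 8.4697. p(34) = 223 and p(35) = -366 have opposite signs, so a root lies in (34, 35); Newton's method refines it to λ ≈ 34.3773. p(57) = -168 and p(58) = 991 have opposite signs, so a root lies in (57, 58); Newton's method refines it to λ ≈ 57.153. Check (Vieta): the three roots sum to 100, matching tr M = 100.
So the eigenvalues of A^T A are ≈ 8.4697, 34.3773, 57.153 (all ≥ 0, as they must be for A^T A). The largest is λ_max ≈ 57.153, hence ||A||_2 = sqrt(λ_max) ≈ 7.56.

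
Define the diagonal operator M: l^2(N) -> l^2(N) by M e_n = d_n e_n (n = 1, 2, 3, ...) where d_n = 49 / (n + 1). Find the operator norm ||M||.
||M|| = 49/2 (attained at n = 1)

For M diagonal, ||M|| = sup_n |d_n| = sup_n 49/(n + 1). This is positive and strictly decreasing in n, so the supremum is attained at n = 1: d_1 = 49/(1 + 1) = 49/2. Hence ||M|| = 49/2.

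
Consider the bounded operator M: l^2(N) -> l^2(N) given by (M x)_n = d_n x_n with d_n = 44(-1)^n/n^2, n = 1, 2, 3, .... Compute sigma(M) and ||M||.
sigma(M) = {44(-1)^n/n^2 : n ≥ 1} ∪ {0}; ||M|| = 44

A bounded diagonal operator on l^2 with diagonal entries d_n has spectrum equal to the closure of {d_n : n ≥ 1}: every d_n is an eigenvalue (with eigenvector e_n), so {d_n} ⊂ sigma(M); the spectrum is closed, so its closure is too; and for lambda not in the closure, (M - lambda I) has bounded inverse (the diagonal entries 1/(d_n - lambda) are bounded). For our sequence d_n = 44(-1)^n/n^2, n = 1, 2, 3, ...:
  - {d_n} = {44(-1)^n/n^2 : n ≥ 1}; the only limit point is 0
  - closure = {44(-1)^n/n^2 : n ≥ 1} ∪ {0}
For the norm: a diagonal operator has ||M|| = sup_n |d_n|. Here |d_n| = 44/n^2 is decreasing, so sup_n |d_n| = |d_1| = 44. So ||M|| = 44.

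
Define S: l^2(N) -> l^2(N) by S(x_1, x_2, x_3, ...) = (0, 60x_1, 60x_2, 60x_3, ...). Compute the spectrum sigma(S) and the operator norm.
sigma(S) = closed disk {z in C : |z| ≤ 60}; ||S|| = 60

Note S = 60·U where U is the unit right shift (U x)_k = x_{k-1} (with x_0 := 0); so ||S|| = 60||U|| and sigma(S) = 60·sigma(U). ||S x||^2 = sum_{k≥1} |60x_k|^2 = 3600||x||^2, so ||S|| = 60 and sigma(S) ⊂ {|z| ≤ 60}. For any |lambda| < 60, the equation (S - lambda I) x = 0 forces x_1 = 0, then 60x_k = lambda x_{k+1} ⇒ x = 0, so S has no eigenvalues. But (S - lambda I) is not surjective for |lambda| < 60: solving (S - lambda I) x = e_1 would require x_n proportional to (lambda/60)^(-n), which is not in l^2. So every |lambda| < 60 lies in the residual spectrum. The boundary |lambda| = 60 is in the approximate point spectrum (the spectrum is closed). Hence sigma(S) is the closed disk of radius 60.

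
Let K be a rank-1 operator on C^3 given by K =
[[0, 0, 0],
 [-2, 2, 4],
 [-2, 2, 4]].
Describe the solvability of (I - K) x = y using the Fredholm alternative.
(I - K) is invertible (det(I - K) = -5 ≠ 0), so for every y in C^3 the equation (I - K) x = y has a unique solution.

K has rank 1, so it is an outer product K = u v^T: every row of K is a multiple of one row vector. Reading off the entries, u = (0, -2, -2) and v = (1, -1, -2) (row i of K equals u_i·v^T). A rank-one matrix u v^T satisfies K u = u (v·u) and kills the (2)-dimensional subspace v^⊥, so its characteristic polynomial is lambda^2 (lambda - v·u) with v·u = tr K = 6. Hence the eigenvalues of I - K are 1 (multiplicity 2) and 1 - (6) = -5, so det(I - K) = -5. (Direct check: I - K =
[[1, 0, 0],
 [2, -1, -4],
 [2, -2, -3]]
has determinant -5.) The finite-dimensional Fredholm alternative says: either (I - K) is invertible, or ker(I - K) ≠ {0} and then range(I - K) = ker((I - K)^*)^⊥, with dim ker(I - K) = dim ker((I - K)^*). Since det(I - K) ≠ 0, 1 is not an eigenvalue of K and ker(I - K) = {0}, so we are in the first case: for every y there is a unique x = (I - K)^(-1) y. Explicitly, by the Sherman–Morrison formula, (I - u v^T)^(-1) = I + u v^T/(1 - v·u), i.e. (I - K)^(-1) = I + K/(-5).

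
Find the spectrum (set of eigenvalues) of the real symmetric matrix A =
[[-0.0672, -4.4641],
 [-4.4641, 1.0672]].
sigma(A) ≈ {-4, 5}

A is real symmetric, so its spectrum consists of real eigenvalues. Expanding the characteristic polynomial of the displayed matrix gives
  det(λ I - A) = p(λ) = λ^2 + (-1)λ + (-20).
Solving p(λ) = 0 yields eigenvalues ≈ -4, 5. (A is shown rounded to 4 decimals, so these recover the underlying integer eigenvalues to within that precision.)
Verification: the trace of A = 1 equals the sum of eigenvalues 1, and det(A) ≈ -19.9999 matches the eigenvalue product -20.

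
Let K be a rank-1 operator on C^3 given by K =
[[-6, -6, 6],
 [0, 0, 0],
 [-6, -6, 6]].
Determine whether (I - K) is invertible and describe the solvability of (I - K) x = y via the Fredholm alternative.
(I - K) is invertible (det(I - K) = 1 ≠ 0), so for every y in C^3 the equation (I - K) x = y has a unique solution.

K has rank 1, so it is an outer product K = u v^T: every row of K is a multiple of one row vector. Reading off the entries, u = (-3, 0, -3) and v = (2, 2, -2) (row i of K equals u_i·v^T). A rank-one matrix u v^T satisfies K u = u (v·u) and kills the (2)-dimensional subspace v^⊥, so its characteristic polynomial is lambda^2 (lambda - v·u) with v·u = tr K = 0. Hence the eigenvalues of I - K are 1 (multiplicity 2) and 1 - (0) = 1, so det(I - K) = 1. (Direct check: I - K =
[[7, 6, -6],
 [0, 1, 0],
 [6, 6, -5]]
has determinant 1.) The finite-dimensional Fredholm alternative says: either (I - K) is invertible, or ker(I - K) ≠ {0} and then range(I - K) = ker((I - K)^*)^⊥, with dim ker(I - K) = dim ker((I - K)^*). Since det(I - K) ≠ 0, 1 is not an eigenvalue of K and ker(I - K) = {0}, so we are in the first case: for every y there is a unique x = (I - K)^(-1) y. Explicitly, by the Sherman–Morrison formula, (I - u v^T)^(-1) = I + u v^T/(1 - v·u), i.e. (I - K)^(-1) = I + K.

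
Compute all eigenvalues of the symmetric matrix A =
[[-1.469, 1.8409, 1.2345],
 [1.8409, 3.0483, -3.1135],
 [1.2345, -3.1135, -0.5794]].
sigma(A) ≈ {-4, 0, 5}

A is real symmetric, so its spectrum consists of real eigenvalues. Expanding the characteristic polynomial of the displayed matrix gives
  det(λ I - A) = p(λ) = λ^3 + (-1)λ^2 + (-20)λ + (-0.0014).
Solving p(λ) = 0 yields eigenvalues ≈ -4, 0, 5. (A is shown rounded to 4 decimals, so these recover the underlying integer eigenvalues to within that precision.)
Verification: the trace of A = 1 equals the sum of eigenvalues 1, and det(A) ≈ 0.0014 matches the eigenvalue product 0.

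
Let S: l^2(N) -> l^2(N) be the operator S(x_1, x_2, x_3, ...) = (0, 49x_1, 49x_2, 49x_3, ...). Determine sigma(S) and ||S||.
sigma(S) = closed disk {z in C : |z| ≤ 49}; ||S|| = 49

Note S = 49·U where U is the unit right shift (U x)_k = x_{k-1} (with x_0 := 0); so ||S|| = 49||U|| and sigma(S) = 49·sigma(U). ||S x||^2 = sum_{k≥1} |49x_k|^2 = 2401||x||^2, so ||S|| = 49 and sigma(S) ⊂ {|z| ≤ 49}. For any |lambda| < 49, the equation (S - lambda I) x = 0 forces x_1 = 0, then 49x_k = lambda x_{k+1} ⇒ x = 0, so S has no eigenvalues. But (S - lambda I) is not surjective for |lambda| < 49: solving (S - lambda I) x = e_1 would require x_n proportional to (lambda/49)^(-n), which is not in l^2. So every |lambda| < 49 lies in the residual spectrum. The boundary |lambda| = 49 is in the approximate point spectrum (the spectrum is closed). Hence sigma(S) is the closed disk of radius 49.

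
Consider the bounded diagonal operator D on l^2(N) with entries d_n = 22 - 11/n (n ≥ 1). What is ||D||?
||D|| = 22

For a diagonal operator on l^2 with entries d_n, ||D|| = sup_n |d_n|. Here d_1 = 11, d_2 = 33/2, ..., and d_n = 22 - 11/n increases monotonically toward 22. All terms lie in [11, 22), so |d_n| = d_n and the supremum is the limit 22, which is not attained by any individual d_n. Hence ||D|| = 22.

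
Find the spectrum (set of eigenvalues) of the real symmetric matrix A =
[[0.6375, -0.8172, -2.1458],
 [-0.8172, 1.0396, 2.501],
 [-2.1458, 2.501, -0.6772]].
sigma(A) ≈ {-3, 0, 4}

A is real symmetric, so its spectrum consists of real eigenvalues. Expanding the characteristic polynomial of the displayed matrix gives
  det(λ I - A) = p(λ) = λ^3 + (-1)λ^2 + (-12)λ + (0).
Solving p(λ) = 0 yields eigenvalues ≈ -3, 0, 4. (A is shown rounded to 4 decimals, so these recover the underlying integer eigenvalues to within that precision.)
Verification: the trace of A = 1 equals the sum of eigenvalues 1, and det(A) ≈ 0.0003 matches the eigenvalue product 0.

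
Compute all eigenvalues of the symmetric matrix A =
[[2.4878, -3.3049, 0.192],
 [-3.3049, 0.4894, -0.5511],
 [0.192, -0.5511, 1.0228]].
sigma(A) ≈ {-2, 1, 5}

A is real symmetric, so its spectrum consists of real eigenvalues. Expanding the characteristic polynomial of the displayed matrix gives
  det(λ I - A) = p(λ) = λ^3 + (-4)λ^2 + (-7)λ + (10).
Solving p(λ) = 0 yields eigenvalues ≈ -2, 1, 5. (A is shown rounded to 4 decimals, so these recover the underlying integer eigenvalues to within that precision.)
Verification: the trace of A = 4 equals the sum of eigenvalues 4, and det(A) ≈ -10.0003 matches the eigenvalue product -10.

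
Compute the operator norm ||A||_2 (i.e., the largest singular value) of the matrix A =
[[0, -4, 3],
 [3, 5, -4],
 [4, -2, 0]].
||A||_2 ≈ 8.4861 (= sqrt(largest eigenvalue of A^T A))

||A||_2 = sigma_max(A) = sqrt(lambda_max(A^T A)). Form the symmetric matrix M = A^T A =
[[25, 7, -12],
 [7, 45, -32],
 [-12, -32, 25]].
Its characteristic polynomial (trace, sum of principal 2x2 minors, determinant of M give the coefficients) is
  p(λ) = det(λ I - M) = λ^3 - 95λ^2 + 1658λ - 196.
No integer candidate from the rational root theorem (±divisors of 196) is a root, so the roots are irrational. The cubic discriminant is Δ = 6460746900 > 0, so there are three distinct real roots. p(0) = -196 and p(1) = 1368 have opposite signs, so a root lies in (0, 1); Newton's method refines it to λ ≈ 0.119. p(22) = 948 and p(23) = -150 have opposite signs, so a root lies in (22, 23); Newton's method refines it to λ ≈ 22.8663. p(72) = -52 and p(73) = 3600 have opposite signs, so a root lies in (72, 73); Newton's method refines it to λ ≈ 72.0147. Check (Vieta): the three roots sum to 95, matching tr M = 95.
So the eigenvalues of A^T A are ≈ 0.119, 22.8663, 72.0147 (all ≥ 0, as they must be for A^T A). The largest is λ_max ≈ 72.0147, hence ||A||_2 = sqrt(λ_max) ≈ 8.4861.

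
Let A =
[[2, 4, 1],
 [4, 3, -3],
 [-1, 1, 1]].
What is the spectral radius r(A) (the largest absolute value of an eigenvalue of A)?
r(A) ≈ 6.5078

The eigenvalues of A are the roots of its characteristic polynomial. With M = A (coefficients from the trace, the sum of principal 2x2 minors, and det A):
  p(λ) = det(λ I - M) = λ^3 - 6λ^2 - λ - 15.
No integer candidate from the rational root theorem (±divisors of 15) is a root, so the roots are irrational. The cubic discriminant is Δ = -20615 < 0, so there is one real root and a complex-conjugate pair. p(6) = -21 and p(7) = 27 have opposite signs, so a root lies in (6, 7); Newton's method refines it to λ ≈ 6.5078. Dividing out (λ - (6.5078)) leaves approximately λ^2 + 0.5078λ + 2.3049. For λ^2 + 0.5078λ + 2.3049 the discriminant is -8.9618. It is negative, so the remaining roots are the complex-conjugate pair λ ≈ -0.2539 ± 1.4968i. Their product equals the constant term, so |λ|^2 ≈ 2.3049 and |λ| ≈ 1.5182.
Thus the eigenvalues (to 4 decimals) are 6.5078 (modulus 6.5078); -0.2539 ± 1.4968i (modulus 1.5182). The spectral radius is the largest modulus: r(A) ≈ 6.5078. (Cross-check: r(A) ≤ ||A||_2 ≈ 6.7647; equality holds whenever A is normal, though it can also hold for some non-normal A.)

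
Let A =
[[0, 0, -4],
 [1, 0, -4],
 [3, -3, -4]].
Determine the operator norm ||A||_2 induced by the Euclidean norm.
||A||_2 ≈ 7.6204 (= sqrt(largest eigenvalue of A^T A))

||A||_2 = sigma_max(A) = sqrt(lambda_max(A^T A)). Form the symmetric matrix M = A^T A =
[[10, -9, -16],
 [-9, 9, 12],
 [-16, 12, 48]].
Its characteristic polynomial (trace, sum of principal 2x2 minors, determinant of M give the coefficients) is
  p(λ) = det(λ I - M) = λ^3 - 67λ^2 + 521λ - 144.
No integer candidate from the rational root theorem (±divisors of 144) is a root, so the roots are irrational. The cubic discriminant is Δ = 569495189 > 0, so there are three distinct real roots. p(0) = -144 and p(1) = 311 have opposite signs, so a root lies in (0, 1); Newton's method refines it to λ ≈ 0.2869. p(8) = 248 and p(9) = -153 have opposite signs, so a root lies in (8, 9); Newton's method refines it to λ ≈ 8.6422. p(58) = -202 and p(59) = 2747 have opposite signs, so a root lies in (58, 59); Newton's method refines it to λ ≈ 58.0709. Check (Vieta): the three roots sum to 67, matching tr M = 67.
So the eigenvalues of A^T A are ≈ 0.2869, 8.6422, 58.0709 (all ≥ 0, as they must be for A^T A). The largest is λ_max ≈ 58.0709, hence ||A||_2 = sqrt(λ_max) ≈ 7.6204.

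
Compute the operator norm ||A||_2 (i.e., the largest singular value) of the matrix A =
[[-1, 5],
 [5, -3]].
||A||_2 = sqrt((60 + sqrt(1664))/2) ≈ 7.099 (= sqrt(largest eigenvalue of A^T A))

||A||_2 = sigma_max(A) = sqrt(lambda_max(A^T A)). Form the symmetric matrix M = A^T A =
[[26, -20],
 [-20, 34]].
Its characteristic polynomial (trace, determinant of M give the coefficients) is
  p(λ) = det(λ I - M) = λ^2 - 60λ + 484.
For λ^2 - 60λ + 484 the discriminant is 1664. It is nonnegative but not a perfect square, so the roots are real and irrational: λ = (60 ± sqrt(1664))/2 ≈ 50.3961, 9.6039.
So the eigenvalues of A^T A are ≈ 9.6039, 50.3961 (all ≥ 0, as they must be for A^T A). The largest is λ_max = (60 + sqrt(1664))/2 ≈ 50.3961, hence ||A||_2 = sqrt(λ_max) = sqrt((60 + sqrt(1664))/2) ≈ 7.099.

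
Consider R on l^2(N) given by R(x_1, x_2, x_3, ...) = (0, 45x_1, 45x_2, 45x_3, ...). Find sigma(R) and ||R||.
sigma(R) = closed disk {z in C : |z| ≤ 45}; ||R|| = 45

Note R = 45·U where U is the unit right shift (U x)_k = x_{k-1} (with x_0 := 0); so ||R|| = 45||U|| and sigma(R) = 45·sigma(U). ||R x||^2 = sum_{k≥1} |45x_k|^2 = 2025||x||^2, so ||R|| = 45 and sigma(R) ⊂ {|z| ≤ 45}. For any |lambda| < 45, the equation (R - lambda I) x = 0 forces x_1 = 0, then 45x_k = lambda x_{k+1} ⇒ x = 0, so R has no eigenvalues. But (R - lambda I) is not surjective for |lambda| < 45: solving (R - lambda I) x = e_1 would require x_n proportional to (lambda/45)^(-n), which is not in l^2. So every |lambda| < 45 lies in the residual spectrum. The boundary |lambda| = 45 is in the approximate point spectrum (the spectrum is closed). Hence sigma(R) is the closed disk of radius 45.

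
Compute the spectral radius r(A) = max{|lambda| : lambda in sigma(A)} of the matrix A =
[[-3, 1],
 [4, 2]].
r(A) = (1 + sqrt(41))/2 ≈ 3.7016

The eigenvalues of A are the roots of its characteristic polynomial. With M = A (coefficients from the trace and determinant):
  p(λ) = det(λ I - M) = λ^2 + λ - 10.
For λ^2 + λ - 10 the discriminant is 41. It is nonnegative but not a perfect square, so the roots are real and irrational: λ = (-1 ± sqrt(41))/2 ≈ 2.7016, -3.7016.
Thus the eigenvalues (to 4 decimals) are 2.7016 (modulus 2.7016); -3.7016 (modulus 3.7016). The spectral radius is the largest modulus: r(A) = (1 + sqrt(41))/2 ≈ 3.7016. (Cross-check: r(A) ≤ ||A||_2 ≈ 5.1167; equality holds whenever A is normal, though it can also hold for some non-normal A.)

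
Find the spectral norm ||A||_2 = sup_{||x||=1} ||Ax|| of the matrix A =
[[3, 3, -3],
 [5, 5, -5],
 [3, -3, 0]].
||A||_2 = sqrt(102) ≈ 10.0995 (= sqrt(largest eigenvalue of A^T A))

||A||_2 = sigma_max(A) = sqrt(lambda_max(A^T A)). Form the symmetric matrix M = A^T A =
[[43, 25, -34],
 [25, 43, -34],
 [-34, -34, 34]].
Its characteristic polynomial (trace, sum of principal 2x2 minors, determinant of M give the coefficients) is
  p(λ) = det(λ I - M) = λ^3 - 120λ^2 + 1836λ.
The constant term is 0, so λ = 0 is a root. Dividing out λ leaves p(λ) = λ(λ^2 - 120λ + 1836). For λ^2 - 120λ + 1836 the discriminant is 7056. It is a perfect square (84^2), so the roots are rational: λ = (120 ± 84)/2 = 102, 18.
So the eigenvalues of A^T A are ≈ 0, 18, 102 (all ≥ 0, as they must be for A^T A). The largest is λ_max = 102, hence ||A||_2 = sqrt(λ_max) = sqrt(102) ≈ 10.0995.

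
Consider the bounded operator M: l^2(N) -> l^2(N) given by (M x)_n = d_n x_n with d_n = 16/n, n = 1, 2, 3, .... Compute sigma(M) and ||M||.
sigma(M) = {16/n : n ≥ 1} ∪ {0}; ||M|| = 16

A bounded diagonal operator on l^2 with diagonal entries d_n has spectrum equal to the closure of {d_n : n ≥ 1}: every d_n is an eigenvalue (with eigenvector e_n), so {d_n} ⊂ sigma(M); the spectrum is closed, so its closure is too; and for lambda not in the closure, (M - lambda I) has bounded inverse (the diagonal entries 1/(d_n - lambda) are bounded). For our sequence d_n = 16/n, n = 1, 2, 3, ...:
  - {d_n} = {16/n : n ≥ 1}; the only limit point is 0
  - closure = {16/n : n ≥ 1} ∪ {0}
For the norm: a diagonal operator has ||M|| = sup_n |d_n|. Here d_n = 16/n is positive and decreasing, so sup_n |d_n| = d_1 = 16. So ||M|| = 16.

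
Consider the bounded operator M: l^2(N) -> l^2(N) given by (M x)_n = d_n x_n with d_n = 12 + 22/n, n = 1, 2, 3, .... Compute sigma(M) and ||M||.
sigma(M) = {12 + 22/n : n ≥ 1} ∪ {12}; ||M|| = 34

A bounded diagonal operator on l^2 with diagonal entries d_n has spectrum equal to the closure of {d_n : n ≥ 1}: every d_n is an eigenvalue (with eigenvector e_n), so {d_n} ⊂ sigma(M); the spectrum is closed, so its closure is too; and for lambda not in the closure, (M - lambda I) has bounded inverse (the diagonal entries 1/(d_n - lambda) are bounded). For our sequence d_n = 12 + 22/n, n = 1, 2, 3, ...:
  - {d_n} = {12 + 22/n : n ≥ 1}; the only limit point is 12
  - closure = {12 + 22/n : n ≥ 1} ∪ {12}
For the norm: a diagonal operator has ||M|| = sup_n |d_n|. Here d_n = 12 + 22/n is positive and decreasing, so sup_n |d_n| = d_1 = 12 + 22 = 34. So ||M|| = 34.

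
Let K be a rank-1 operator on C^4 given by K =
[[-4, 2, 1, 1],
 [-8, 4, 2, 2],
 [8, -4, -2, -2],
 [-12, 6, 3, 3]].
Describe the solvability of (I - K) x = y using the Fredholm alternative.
(I - K) is singular (det(I - K) = 0, i.e. 1 ∈ sigma(K)). (I - K) x = y is solvable iff y ⊥ ker((I - K)^*) = span{(-4, 2, 1, 1)}, i.e. iff -4y_1 + 2y_2 + y_3 + y_4 = 0. When solvable, the solutions are x = y + c·(1, 2, -2, 3), c arbitrary (ker(I - K) = span{(1, 2, -2, 3)}, dimension 1).

K has rank 1, so it is an outer product K = u v^T: every row of K is a multiple of one row vector. Reading off the entries, u = (1, 2, -2, 3) and v = (-4, 2, 1, 1) (row i of K equals u_i·v^T). A rank-one matrix u v^T satisfies K u = u (v·u) and kills the (3)-dimensional subspace v^⊥, so its characteristic polynomial is lambda^3 (lambda - v·u) with v·u = tr K = 1. Hence the eigenvalues of I - K are 1 (multiplicity 3) and 1 - (1) = 0, so det(I - K) = 0. (Direct check: I - K =
[[5, -2, -1, -1],
 [8, -3, -2, -2],
 [-8, 4, 3, 2],
 [12, -6, -3, -2]]
has determinant 0.) So 1 is an eigenvalue of K and (I - K) is not invertible. The finite-dimensional Fredholm alternative says: either (I - K) is invertible, or ker(I - K) ≠ {0} and then range(I - K) = ker((I - K)^*)^⊥, with dim ker(I - K) = dim ker((I - K)^*). We are in the second case, so we need both kernels. Kernel of I - K: (I - K) u = u - u (v·u) = u - u = 0, so ker(I - K) = span{u} = span{(1, 2, -2, 3)} (it is exactly 1-dimensional because rank(I - K) = 3). Kernel of the adjoint: K is real, so (I - K)^* = I - K^T = I - v u^T, and (I - v u^T) v = v - v (u·v) = 0; hence ker((I - K)^*) = span{v} = span{(-4, 2, 1, 1)}. Therefore (I - K) x = y is solvable iff <y, v> = 0, i.e. iff -4y_1 + 2y_2 + y_3 + y_4 = 0. When this holds, K y = u (v·y) = 0, so (I - K) y = y and x = y is a particular solution; the full solution set is the line x = y + c·u = y + c·(1, 2, -2, 3), c ∈ C.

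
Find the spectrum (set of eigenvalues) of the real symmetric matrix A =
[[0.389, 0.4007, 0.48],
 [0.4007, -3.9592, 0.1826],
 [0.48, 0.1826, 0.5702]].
sigma(A) ≈ {-4, 0, 1}

A is real symmetric, so its spectrum consists of real eigenvalues. Expanding the characteristic polynomial of the displayed matrix gives
  det(λ I - A) = p(λ) = λ^3 + (3)λ^2 + (-4)λ + (0).
Solving p(λ) = 0 yields eigenvalues ≈ -4, 0, 1. (A is shown rounded to 4 decimals, so these recover the underlying integer eigenvalues to within that precision.)
Verification: the trace of A = -3 equals the sum of eigenvalues -3, and det(A) ≈ -0.0003 matches the eigenvalue product 0.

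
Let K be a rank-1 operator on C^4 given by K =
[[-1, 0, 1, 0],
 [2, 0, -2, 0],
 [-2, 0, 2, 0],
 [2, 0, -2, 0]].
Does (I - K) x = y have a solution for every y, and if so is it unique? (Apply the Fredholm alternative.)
(I - K) is singular (det(I - K) = 0, i.e. 1 ∈ sigma(K)). (I - K) x = y is solvable iff y ⊥ ker((I - K)^*) = span{(-1, 0, 1, 0)}, i.e. iff -y_1 + y_3 = 0. When solvable, the solutions are x = y + c·(1, -2, 2, -2), c arbitrary (ker(I - K) = span{(1, -2, 2, -2)}, dimension 1).

K has rank 1, so it is an outer product K = u v^T: every row of K is a multiple of one row vector. Reading off the entries, u = (1, -2, 2, -2) and v = (-1, 0, 1, 0) (row i of K equals u_i·v^T). A rank-one matrix u v^T satisfies K u = u (v·u) and kills the (3)-dimensional subspace v^⊥, so its characteristic polynomial is lambda^3 (lambda - v·u) with v·u = tr K = 1. Hence the eigenvalues of I - K are 1 (multiplicity 3) and 1 - (1) = 0, so det(I - K) = 0. (Direct check: I - K =
[[2, 0, -1, 0],
 [-2, 1, 2, 0],
 [2, 0, -1, 0],
 [-2, 0, 2, 1]]
has determinant 0.) So 1 is an eigenvalue of K and (I - K) is not invertible. The finite-dimensional Fredholm alternative says: either (I - K) is invertible, or ker(I - K) ≠ {0} and then range(I - K) = ker((I - K)^*)^⊥, with dim ker(I - K) = dim ker((I - K)^*). We are in the second case, so we need both kernels. Kernel of I - K: (I - K) u = u - u (v·u) = u - u = 0, so ker(I - K) = span{u} = span{(1, -2, 2, -2)} (it is exactly 1-dimensional because rank(I - K) = 3). Kernel of the adjoint: K is real, so (I - K)^* = I - K^T = I - v u^T, and (I - v u^T) v = v - v (u·v) = 0; hence ker((I - K)^*) = span{v} = span{(-1, 0, 1, 0)}. Therefore (I - K) x = y is solvable iff <y, v> = 0, i.e. iff -y_1 + y_3 = 0. When this holds, K y = u (v·y) = 0, so (I - K) y = y and x = y is a particular solution; the full solution set is the line x = y + c·u = y + c·(1, -2, 2, -2), c ∈ C.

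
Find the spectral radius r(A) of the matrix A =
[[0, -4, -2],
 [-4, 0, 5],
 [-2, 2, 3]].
r(A) = (7 + sqrt(57))/2 ≈ 7.2749

The eigenvalues of A are the roots of its characteristic polynomial. With M = A (coefficients from the trace, the sum of principal 2x2 minors, and det A):
  p(λ) = det(λ I - M) = λ^3 - 3λ^2 - 30λ - 8.
By the rational root theorem any rational root is an integer divisor of 8. Testing λ = -4: p(-4) = -64 - 48 + 120 - 8 = 0, so λ = -4 is a root. Dividing out (λ + 4) leaves p(λ) = (λ + 4)(λ^2 - 7λ - 2). For λ^2 - 7λ - 2 the discriminant is 57. It is nonnegative but not a perfect square, so the roots are real and irrational: λ = (7 ± sqrt(57))/2 ≈ 7.2749, -0.2749.
Thus the eigenvalues (to 4 decimals) are 7.2749 (modulus 7.2749); -0.2749 (modulus 0.2749); -4 (modulus 4). The spectral radius is the largest modulus: r(A) = (7 + sqrt(57))/2 ≈ 7.2749. (Cross-check: r(A) ≤ ||A||_2 ≈ 7.819; equality holds whenever A is normal, though it can also hold for some non-normal A.)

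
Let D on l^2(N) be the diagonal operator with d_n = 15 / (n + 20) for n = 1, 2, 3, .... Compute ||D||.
||D|| = 5/7 (attained at n = 1)

For D diagonal, ||D|| = sup_n |d_n| = sup_n 15/(n + 20). This is positive and strictly decreasing in n, so the supremum is attained at n = 1: d_1 = 15/(1 + 20) = 5/7. Hence ||D|| = 5/7.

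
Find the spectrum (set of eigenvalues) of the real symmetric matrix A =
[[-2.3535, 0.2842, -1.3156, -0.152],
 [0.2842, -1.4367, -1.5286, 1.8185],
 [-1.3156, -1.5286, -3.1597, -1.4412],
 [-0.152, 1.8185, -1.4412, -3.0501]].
sigma(A) ≈ {-5, -4, -2, 1}

A is real symmetric, so its spectrum consists of real eigenvalues. Expanding the characteristic polynomial of the displayed matrix gives
  det(λ I - A) = p(λ) = λ^4 + (10)λ^3 + (27)λ^2 + (1.9988)λ + (-40).
Solving p(λ) = 0 yields eigenvalues ≈ -5, -4, -2, 1. (A is shown rounded to 4 decimals, so these recover the underlying integer eigenvalues to within that precision.)
Verification: the trace of A = -10 equals the sum of eigenvalues -10, and det(A) ≈ -40.0004 matches the eigenvalue product -40.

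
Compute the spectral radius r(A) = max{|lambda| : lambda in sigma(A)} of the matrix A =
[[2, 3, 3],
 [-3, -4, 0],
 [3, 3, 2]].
r(A) = (1 + sqrt(45))/2 ≈ 3.8541

The eigenvalues of A are the roots of its characteristic polynomial. With M = A (coefficients from the trace, the sum of principal 2x2 minors, and det A):
  p(λ) = det(λ I - M) = λ^3 - 12λ - 11.
By the rational root theorem any rational root is an integer divisor of 11. Testing λ = -1: p(-1) = -1 + 0 + 12 - 11 = 0, so λ = -1 is a root. Dividing out (λ + 1) leaves p(λ) = (λ + 1)(λ^2 - λ - 11). For λ^2 - λ - 11 the discriminant is 45. It is nonnegative but not a perfect square, so the roots are real and irrational: λ = (1 ± sqrt(45))/2 ≈ 3.8541, -2.8541.
Thus the eigenvalues (to 4 decimals) are 3.8541 (modulus 3.8541); -2.8541 (modulus 2.8541); -1 (modulus 1). The spectral radius is the largest modulus: r(A) = (1 + sqrt(45))/2 ≈ 3.8541. (Cross-check: r(A) ≤ ||A||_2 ≈ 7.9394; equality holds whenever A is normal, though it can also hold for some non-normal A.)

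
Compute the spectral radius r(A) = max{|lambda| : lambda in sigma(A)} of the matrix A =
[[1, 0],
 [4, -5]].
r(A) = 5

The eigenvalues of A are the roots of its characteristic polynomial. With M = A (coefficients from the trace and determinant):
  p(λ) = det(λ I - M) = λ^2 + 4λ - 5.
For λ^2 + 4λ - 5 the discriminant is 36. It is a perfect square (6^2), so the roots are rational: λ = (-4 ± 6)/2 = 1, -5.
Thus the eigenvalues (to 4 decimals) are 1 (modulus 1); -5 (modulus 5). The spectral radius is the largest modulus: r(A) = 5. (Cross-check: r(A) ≤ ||A||_2 ≈ 6.434; equality holds whenever A is normal, though it can also hold for some non-normal A.)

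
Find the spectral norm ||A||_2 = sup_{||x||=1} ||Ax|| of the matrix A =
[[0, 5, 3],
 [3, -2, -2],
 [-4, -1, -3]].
||A||_2 ≈ 6.971 (= sqrt(largest eigenvalue of A^T A))

||A||_2 = sigma_max(A) = sqrt(lambda_max(A^T A)). Form the symmetric matrix M = A^T A =
[[25, -2, 6],
 [-2, 30, 22],
 [6, 22, 22]].
Its characteristic polynomial (trace, sum of principal 2x2 minors, determinant of M give the coefficients) is
  p(λ) = det(λ I - M) = λ^3 - 77λ^2 + 1436λ - 2704.
No integer candidate from the rational root theorem (±divisors of 2704) is a root, so the roots are irrational. The cubic discriminant is Δ = 627973584 > 0, so there are three distinct real roots. p(2) = -132 and p(3) = 938 have opposite signs, so a root lies in (2, 3); Newton's method refines it to λ ≈ 2.1166. p(26) = 156 and p(27) = -382 have opposite signs, so a root lies in (26, 27); Newton's method refines it to λ ≈ 26.2891. p(48) = -592 and p(49) = 432 have opposite signs, so a root lies in (48, 49); Newton's method refines it to λ ≈ 48.5943. Check (Vieta): the three roots sum to 77, matching tr M = 77.
So the eigenvalues of A^T A are ≈ 2.1166, 26.2891, 48.5943 (all ≥ 0, as they must be for A^T A). The largest is λ_max ≈ 48.5943, hence ||A||_2 = sqrt(λ_max) ≈ 6.971.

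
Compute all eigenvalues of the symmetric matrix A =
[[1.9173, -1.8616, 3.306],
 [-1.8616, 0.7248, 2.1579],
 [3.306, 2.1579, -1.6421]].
sigma(A) ≈ {-5, 2, 4}

A is real symmetric, so its spectrum consists of real eigenvalues. Expanding the characteristic polynomial of the displayed matrix gives
  det(λ I - A) = p(λ) = λ^3 + (-1)λ^2 + (-22)λ + (40.0023).
Solving p(λ) = 0 yields eigenvalues ≈ -5, 2, 4. (A is shown rounded to 4 decimals, so these recover the underlying integer eigenvalues to within that precision.)
Verification: the trace of A = 1 equals the sum of eigenvalues 1, and det(A) ≈ -40.0023 matches the eigenvalue product -40.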